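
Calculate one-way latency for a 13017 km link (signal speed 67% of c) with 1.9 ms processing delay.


Speed = 0.67 * 3e5 km/s = 201000 km/s
Propagation delay = 13017 / 201000 = 0.0648 s = 64.7612 ms
Processing delay = 1.9 ms
Total one-way latency = 66.6612 ms


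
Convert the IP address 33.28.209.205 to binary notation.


33 = 00100001
28 = 00011100
209 = 11010001
205 = 11001101
Binary: 00100001.00011100.11010001.11001101


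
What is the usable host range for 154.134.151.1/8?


Network: 154.0.0.0
Broadcast: 154.255.255.255
First usable = network + 1
Last usable = broadcast - 1
Range: 154.0.0.1 to 154.255.255.254


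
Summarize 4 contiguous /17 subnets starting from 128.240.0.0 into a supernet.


Original prefix: /17
Number of subnets: 4 = 2^2
New prefix = 17 - 2 = 15
Supernet: 128.240.0.0/15


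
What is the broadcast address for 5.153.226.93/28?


Network: 5.153.226.80/28
Host bits = 4
Set all host bits to 1:
Broadcast: 5.153.226.95


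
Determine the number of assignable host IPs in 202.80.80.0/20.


Host bits = 32 - 20 = 12
Total addresses = 2^12 = 4096
Usable = total - 2 (network and broadcast)
Usable hosts: 4094


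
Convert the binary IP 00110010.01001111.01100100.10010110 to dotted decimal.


00110010 = 50
01001111 = 79
01100100 = 100
10010110 = 150
IP: 50.79.100.150


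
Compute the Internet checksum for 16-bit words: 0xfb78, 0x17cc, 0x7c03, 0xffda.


Sum all words (with carry folding):
+ 0xfb78 = 0xfb78
+ 0x17cc = 0x1345
+ 0x7c03 = 0x8f48
+ 0xffda = 0x8f23
One's complement: ~0x8f23
Checksum = 0x70dc


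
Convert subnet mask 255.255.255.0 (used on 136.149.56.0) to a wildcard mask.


Subnet mask: 255.255.255.0
Wildcard = 255.255.255.255 - subnet mask
255 - 255 = 0
255 - 255 = 0
255 - 255 = 0
255 - 0 = 255
Wildcard: 0.0.0.255


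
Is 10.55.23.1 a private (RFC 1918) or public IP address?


RFC 1918 private ranges:
  10.0.0.0/8 (10.0.0.0 - 10.255.255.255)
  172.16.0.0/12 (172.16.0.0 - 172.31.255.255)
  192.168.0.0/16 (192.168.0.0 - 192.168.255.255)
Private (in 10.0.0.0/8)


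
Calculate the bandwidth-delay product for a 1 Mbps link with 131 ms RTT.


BDP = bandwidth * RTT
= 1 Mbps * 131 ms
= 1 * 1e6 * 131 / 1000 bits
= 131000 bits
= 16375 bytes
= 15.9912 KB
BDP = 131000 bits (16375 bytes)


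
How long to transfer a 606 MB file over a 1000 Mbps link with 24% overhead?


Effective throughput = 1000 * (1 - 24/100) = 760 Mbps
File size in Mb = 606 * 8 = 4848 Mb
Time = 4848 / 760
Time = 6.3789 seconds


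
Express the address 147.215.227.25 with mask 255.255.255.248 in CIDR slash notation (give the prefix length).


Binary: 11111111.11111111.11111111.11111000
Count leading 1s
Prefix: /29


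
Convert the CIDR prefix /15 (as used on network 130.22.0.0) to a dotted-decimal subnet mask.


/15 means 15 network bits, 17 host bits
Binary: 11111111111111100000000000000000
Mask: 255.254.0.0


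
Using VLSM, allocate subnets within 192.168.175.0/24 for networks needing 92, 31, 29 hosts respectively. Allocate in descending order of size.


92 hosts -> /25 (126 usable): 192.168.175.0/25
31 hosts -> /26 (62 usable): 192.168.175.128/26
29 hosts -> /27 (30 usable): 192.168.175.192/27
Allocation: 192.168.175.0/25 (92 hosts, 126 usable); 192.168.175.128/26 (31 hosts, 62 usable); 192.168.175.192/27 (29 hosts, 30 usable)


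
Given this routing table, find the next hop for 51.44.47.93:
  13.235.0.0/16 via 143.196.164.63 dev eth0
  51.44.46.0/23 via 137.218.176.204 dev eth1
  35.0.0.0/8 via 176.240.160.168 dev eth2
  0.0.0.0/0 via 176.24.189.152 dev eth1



Longest prefix match for 51.44.47.93:
  /16 13.235.0.0: no
  /23 51.44.46.0: MATCH
  /8 35.0.0.0: no
  /0 0.0.0.0: MATCH
Selected: next-hop 137.218.176.204 via eth1 (matched /23)


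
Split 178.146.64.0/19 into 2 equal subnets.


New prefix = 19 + 1 = 20
Each subnet has 4096 addresses
  178.146.64.0/20
  178.146.80.0/20
Subnets: 178.146.64.0/20, 178.146.80.0/20


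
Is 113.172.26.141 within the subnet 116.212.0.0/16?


Subnet network: 116.212.0.0
Test IP AND mask: 113.172.0.0
No, 113.172.26.141 is not in 116.212.0.0/16


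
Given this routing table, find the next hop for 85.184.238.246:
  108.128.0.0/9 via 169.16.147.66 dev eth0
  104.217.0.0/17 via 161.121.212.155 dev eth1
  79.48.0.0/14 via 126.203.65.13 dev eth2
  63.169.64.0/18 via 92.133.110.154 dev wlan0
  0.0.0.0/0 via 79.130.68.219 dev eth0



Longest prefix match for 85.184.238.246:
  /9 108.128.0.0: no
  /17 104.217.0.0: no
  /14 79.48.0.0: no
  /18 63.169.64.0: no
  /0 0.0.0.0: MATCH
Selected: next-hop 79.130.68.219 via eth0 (matched /0)


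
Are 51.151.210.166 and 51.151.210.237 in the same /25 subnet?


Mask: 255.255.255.128
51.151.210.166 AND mask = 51.151.210.128
51.151.210.237 AND mask = 51.151.210.128
Yes, same subnet (51.151.210.128)


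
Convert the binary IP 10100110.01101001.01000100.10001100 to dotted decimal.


10100110 = 166
01101001 = 105
01000100 = 68
10001100 = 140
IP: 166.105.68.140


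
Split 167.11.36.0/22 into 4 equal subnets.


New prefix = 22 + 2 = 24
Each subnet has 256 addresses
  167.11.36.0/24
  167.11.37.0/24
  167.11.38.0/24
  167.11.39.0/24
Subnets: 167.11.36.0/24, 167.11.37.0/24, 167.11.38.0/24, 167.11.39.0/24


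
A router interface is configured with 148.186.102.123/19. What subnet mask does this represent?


/19 means 19 network bits, 13 host bits
Binary: 11111111111111111110000000000000
Mask: 255.255.224.0


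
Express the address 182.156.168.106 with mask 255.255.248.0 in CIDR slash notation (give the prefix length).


Binary: 11111111.11111111.11111000.00000000
Count leading 1s
Prefix: /21


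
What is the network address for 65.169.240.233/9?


IP:   01000001.10101001.11110000.11101001
Mask: 11111111.10000000.00000000.00000000
AND operation:
Net:  01000001.10000000.00000000.00000000
Network: 65.128.0.0/9


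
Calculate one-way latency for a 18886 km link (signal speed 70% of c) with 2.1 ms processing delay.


Speed = 0.7 * 3e5 km/s = 210000 km/s
Propagation delay = 18886 / 210000 = 0.0899 s = 89.9333 ms
Processing delay = 2.1 ms
Total one-way latency = 92.0333 ms


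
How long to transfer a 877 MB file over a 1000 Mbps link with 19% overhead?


Effective throughput = 1000 * (1 - 19/100) = 810 Mbps
File size in Mb = 877 * 8 = 7016 Mb
Time = 7016 / 810
Time = 8.6617 seconds


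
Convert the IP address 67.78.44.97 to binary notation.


67 = 01000011
78 = 01001110
44 = 00101100
97 = 01100001
Binary: 01000011.01001110.00101100.01100001


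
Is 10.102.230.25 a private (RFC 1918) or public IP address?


RFC 1918 private ranges:
  10.0.0.0/8 (10.0.0.0 - 10.255.255.255)
  172.16.0.0/12 (172.16.0.0 - 172.31.255.255)
  192.168.0.0/16 (192.168.0.0 - 192.168.255.255)
Private (in 10.0.0.0/8)


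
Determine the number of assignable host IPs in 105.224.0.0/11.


Host bits = 32 - 11 = 21
Total addresses = 2^21 = 2097152
Usable = total - 2 (network and broadcast)
Usable hosts: 2097150


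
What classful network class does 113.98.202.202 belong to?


First octet: 113
Binary: 01110001
0xxxxxxx -> Class A (1-126)
Class A, default mask 255.0.0.0 (/8)


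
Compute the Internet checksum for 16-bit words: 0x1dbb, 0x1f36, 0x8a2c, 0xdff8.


Sum all words (with carry folding):
+ 0x1dbb = 0x1dbb
+ 0x1f36 = 0x3cf1
+ 0x8a2c = 0xc71d
+ 0xdff8 = 0xa716
One's complement: ~0xa716
Checksum = 0x58e9


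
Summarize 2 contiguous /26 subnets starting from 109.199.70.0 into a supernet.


Original prefix: /26
Number of subnets: 2 = 2^1
New prefix = 26 - 1 = 25
Supernet: 109.199.70.0/25


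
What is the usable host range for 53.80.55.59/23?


Network: 53.80.54.0
Broadcast: 53.80.55.255
First usable = network + 1
Last usable = broadcast - 1
Range: 53.80.54.1 to 53.80.55.254


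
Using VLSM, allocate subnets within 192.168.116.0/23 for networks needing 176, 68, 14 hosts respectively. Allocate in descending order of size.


176 hosts -> /24 (254 usable): 192.168.116.0/24
68 hosts -> /25 (126 usable): 192.168.117.0/25
14 hosts -> /28 (14 usable): 192.168.117.128/28
Allocation: 192.168.116.0/24 (176 hosts, 254 usable); 192.168.117.0/25 (68 hosts, 126 usable); 192.168.117.128/28 (14 hosts, 14 usable)


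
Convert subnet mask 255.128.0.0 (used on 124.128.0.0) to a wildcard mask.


Subnet mask: 255.128.0.0
Wildcard = 255.255.255.255 - subnet mask
255 - 255 = 0
255 - 128 = 127
255 - 0 = 255
255 - 0 = 255
Wildcard: 0.127.255.255


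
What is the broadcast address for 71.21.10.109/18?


Network: 71.21.0.0/18
Host bits = 14
Set all host bits to 1:
Broadcast: 71.21.63.255


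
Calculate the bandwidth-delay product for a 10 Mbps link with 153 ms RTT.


BDP = bandwidth * RTT
= 10 Mbps * 153 ms
= 10 * 1e6 * 153 / 1000 bits
= 1530000 bits
= 191250 bytes
= 186.7676 KB
BDP = 1530000 bits (191250 bytes)


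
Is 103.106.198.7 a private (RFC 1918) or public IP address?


RFC 1918 private ranges:
  10.0.0.0/8 (10.0.0.0 - 10.255.255.255)
  172.16.0.0/12 (172.16.0.0 - 172.31.255.255)
  192.168.0.0/16 (192.168.0.0 - 192.168.255.255)
Public (not in any RFC 1918 range)


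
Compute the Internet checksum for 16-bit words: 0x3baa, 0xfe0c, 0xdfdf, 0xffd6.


Sum all words (with carry folding):
+ 0x3baa = 0x3baa
+ 0xfe0c = 0x39b7
+ 0xdfdf = 0x1997
+ 0xffd6 = 0x196e
One's complement: ~0x196e
Checksum = 0xe691


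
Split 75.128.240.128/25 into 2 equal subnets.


New prefix = 25 + 1 = 26
Each subnet has 64 addresses
  75.128.240.128/26
  75.128.240.192/26
Subnets: 75.128.240.128/26, 75.128.240.192/26


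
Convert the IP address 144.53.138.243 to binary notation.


144 = 10010000
53 = 00110101
138 = 10001010
243 = 11110011
Binary: 10010000.00110101.10001010.11110011


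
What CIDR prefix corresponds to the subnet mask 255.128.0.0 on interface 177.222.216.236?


Binary: 11111111.10000000.00000000.00000000
Count leading 1s
Prefix: /9


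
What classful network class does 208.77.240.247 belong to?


First octet: 208
Binary: 11010000
110xxxxx -> Class C (192-223)
Class C, default mask 255.255.255.0 (/24)


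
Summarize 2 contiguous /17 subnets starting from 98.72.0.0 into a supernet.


Original prefix: /17
Number of subnets: 2 = 2^1
New prefix = 17 - 1 = 16
Supernet: 98.72.0.0/16


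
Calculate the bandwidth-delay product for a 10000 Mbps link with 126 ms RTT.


BDP = bandwidth * RTT
= 10000 Mbps * 126 ms
= 10000 * 1e6 * 126 / 1000 bits
= 1260000000 bits
= 157500000 bytes
= 153808.5938 KB
BDP = 1260000000 bits (157500000 bytes)


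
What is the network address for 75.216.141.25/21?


IP:   01001011.11011000.10001101.00011001
Mask: 11111111.11111111.11111000.00000000
AND operation:
Net:  01001011.11011000.10001000.00000000
Network: 75.216.136.0/21


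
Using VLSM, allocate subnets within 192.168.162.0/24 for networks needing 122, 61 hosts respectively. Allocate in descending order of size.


122 hosts -> /25 (126 usable): 192.168.162.0/25
61 hosts -> /26 (62 usable): 192.168.162.128/26
Allocation: 192.168.162.0/25 (122 hosts, 126 usable); 192.168.162.128/26 (61 hosts, 62 usable)


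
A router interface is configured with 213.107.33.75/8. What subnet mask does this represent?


/8 means 8 network bits, 24 host bits
Binary: 11111111000000000000000000000000
Mask: 255.0.0.0


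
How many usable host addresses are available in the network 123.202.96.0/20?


Host bits = 32 - 20 = 12
Total addresses = 2^12 = 4096
Usable = total - 2 (network and broadcast)
Usable hosts: 4094


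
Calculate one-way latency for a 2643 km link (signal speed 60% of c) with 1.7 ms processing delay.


Speed = 0.6 * 3e5 km/s = 180000 km/s
Propagation delay = 2643 / 180000 = 0.0147 s = 14.6833 ms
Processing delay = 1.7 ms
Total one-way latency = 16.3833 ms


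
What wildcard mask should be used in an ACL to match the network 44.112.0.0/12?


Subnet mask: 255.240.0.0
Wildcard = 255.255.255.255 - subnet mask
255 - 255 = 0
255 - 240 = 15
255 - 0 = 255
255 - 0 = 255
Wildcard: 0.15.255.255


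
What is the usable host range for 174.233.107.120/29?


Network: 174.233.107.120
Broadcast: 174.233.107.127
First usable = network + 1
Last usable = broadcast - 1
Range: 174.233.107.121 to 174.233.107.126


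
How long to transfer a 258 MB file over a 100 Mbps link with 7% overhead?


Effective throughput = 100 * (1 - 7/100) = 93 Mbps
File size in Mb = 258 * 8 = 2064 Mb
Time = 2064 / 93
Time = 22.1935 seconds


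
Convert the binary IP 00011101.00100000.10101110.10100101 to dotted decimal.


00011101 = 29
00100000 = 32
10101110 = 174
10100101 = 165
IP: 29.32.174.165


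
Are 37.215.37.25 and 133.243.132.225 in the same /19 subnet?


Mask: 255.255.224.0
37.215.37.25 AND mask = 37.215.32.0
133.243.132.225 AND mask = 133.243.128.0
No, different subnets (37.215.32.0 vs 133.243.128.0)


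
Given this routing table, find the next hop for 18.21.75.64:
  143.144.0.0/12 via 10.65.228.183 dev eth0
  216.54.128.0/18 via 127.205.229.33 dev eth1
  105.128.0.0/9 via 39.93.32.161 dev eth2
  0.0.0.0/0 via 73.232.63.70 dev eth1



Longest prefix match for 18.21.75.64:
  /12 143.144.0.0: no
  /18 216.54.128.0: no
  /9 105.128.0.0: no
  /0 0.0.0.0: MATCH
Selected: next-hop 73.232.63.70 via eth1 (matched /0)


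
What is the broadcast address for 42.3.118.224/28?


Network: 42.3.118.224/28
Host bits = 4
Set all host bits to 1:
Broadcast: 42.3.118.239


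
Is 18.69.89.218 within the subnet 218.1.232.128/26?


Subnet network: 218.1.232.128
Test IP AND mask: 18.69.89.192
No, 18.69.89.218 is not in 218.1.232.128/26


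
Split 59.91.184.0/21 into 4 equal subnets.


New prefix = 21 + 2 = 23
Each subnet has 512 addresses
  59.91.184.0/23
  59.91.186.0/23
  59.91.188.0/23
  59.91.190.0/23
Subnets: 59.91.184.0/23, 59.91.186.0/23, 59.91.188.0/23, 59.91.190.0/23


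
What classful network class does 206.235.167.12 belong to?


First octet: 206
Binary: 11001110
110xxxxx -> Class C (192-223)
Class C, default mask 255.255.255.0 (/24)


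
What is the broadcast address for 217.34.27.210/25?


Network: 217.34.27.128/25
Host bits = 7
Set all host bits to 1:
Broadcast: 217.34.27.255


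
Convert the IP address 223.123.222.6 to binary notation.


223 = 11011111
123 = 01111011
222 = 11011110
6 = 00000110
Binary: 11011111.01111011.11011110.00000110


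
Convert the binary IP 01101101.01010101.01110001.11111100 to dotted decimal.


01101101 = 109
01010101 = 85
01110001 = 113
11111100 = 252
IP: 109.85.113.252


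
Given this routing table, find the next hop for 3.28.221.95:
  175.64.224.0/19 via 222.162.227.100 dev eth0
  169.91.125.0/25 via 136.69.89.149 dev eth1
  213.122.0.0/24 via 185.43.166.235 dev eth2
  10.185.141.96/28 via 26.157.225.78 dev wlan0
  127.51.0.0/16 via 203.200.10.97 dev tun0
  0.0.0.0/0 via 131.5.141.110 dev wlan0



Longest prefix match for 3.28.221.95:
  /19 175.64.224.0: no
  /25 169.91.125.0: no
  /24 213.122.0.0: no
  /28 10.185.141.96: no
  /16 127.51.0.0: no
  /0 0.0.0.0: MATCH
Selected: next-hop 131.5.141.110 via wlan0 (matched /0)


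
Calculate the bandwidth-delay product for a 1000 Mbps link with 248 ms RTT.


BDP = bandwidth * RTT
= 1000 Mbps * 248 ms
= 1000 * 1e6 * 248 / 1000 bits
= 248000000 bits
= 31000000 bytes
= 30273.4375 KB
BDP = 248000000 bits (31000000 bytes)


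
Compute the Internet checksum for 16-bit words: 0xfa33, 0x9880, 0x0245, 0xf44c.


Sum all words (with carry folding):
+ 0xfa33 = 0xfa33
+ 0x9880 = 0x92b4
+ 0x0245 = 0x94f9
+ 0xf44c = 0x8946
One's complement: ~0x8946
Checksum = 0x76b9


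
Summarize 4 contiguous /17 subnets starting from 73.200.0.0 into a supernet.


Original prefix: /17
Number of subnets: 4 = 2^2
New prefix = 17 - 2 = 15
Supernet: 73.200.0.0/15


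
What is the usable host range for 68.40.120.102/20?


Network: 68.40.112.0
Broadcast: 68.40.127.255
First usable = network + 1
Last usable = broadcast - 1
Range: 68.40.112.1 to 68.40.127.254


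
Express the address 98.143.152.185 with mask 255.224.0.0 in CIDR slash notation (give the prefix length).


Binary: 11111111.11100000.00000000.00000000
Count leading 1s
Prefix: /11


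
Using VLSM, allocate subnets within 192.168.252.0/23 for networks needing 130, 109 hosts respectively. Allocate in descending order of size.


130 hosts -> /24 (254 usable): 192.168.252.0/24
109 hosts -> /25 (126 usable): 192.168.253.0/25
Allocation: 192.168.252.0/24 (130 hosts, 254 usable); 192.168.253.0/25 (109 hosts, 126 usable)


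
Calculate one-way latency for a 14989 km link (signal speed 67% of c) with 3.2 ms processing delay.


Speed = 0.67 * 3e5 km/s = 201000 km/s
Propagation delay = 14989 / 201000 = 0.0746 s = 74.5721 ms
Processing delay = 3.2 ms
Total one-way latency = 77.7721 ms


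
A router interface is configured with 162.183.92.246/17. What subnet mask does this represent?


/17 means 17 network bits, 15 host bits
Binary: 11111111111111111000000000000000
Mask: 255.255.128.0


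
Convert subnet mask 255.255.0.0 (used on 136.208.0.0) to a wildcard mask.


Subnet mask: 255.255.0.0
Wildcard = 255.255.255.255 - subnet mask
255 - 255 = 0
255 - 255 = 0
255 - 0 = 255
255 - 0 = 255
Wildcard: 0.0.255.255


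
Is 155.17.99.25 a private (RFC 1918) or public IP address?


RFC 1918 private ranges:
  10.0.0.0/8 (10.0.0.0 - 10.255.255.255)
  172.16.0.0/12 (172.16.0.0 - 172.31.255.255)
  192.168.0.0/16 (192.168.0.0 - 192.168.255.255)
Public (not in any RFC 1918 range)


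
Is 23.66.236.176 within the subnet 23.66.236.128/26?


Subnet network: 23.66.236.128
Test IP AND mask: 23.66.236.128
Yes, 23.66.236.176 is in 23.66.236.128/26


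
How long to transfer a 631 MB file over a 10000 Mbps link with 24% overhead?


Effective throughput = 10000 * (1 - 24/100) = 7600 Mbps
File size in Mb = 631 * 8 = 5048 Mb
Time = 5048 / 7600
Time = 0.6642 seconds


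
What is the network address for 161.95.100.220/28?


IP:   10100001.01011111.01100100.11011100
Mask: 11111111.11111111.11111111.11110000
AND operation:
Net:  10100001.01011111.01100100.11010000
Network: 161.95.100.208/28


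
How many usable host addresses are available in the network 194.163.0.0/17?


Host bits = 32 - 17 = 15
Total addresses = 2^15 = 32768
Usable = total - 2 (network and broadcast)
Usable hosts: 32766


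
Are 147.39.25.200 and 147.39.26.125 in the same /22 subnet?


Mask: 255.255.252.0
147.39.25.200 AND mask = 147.39.24.0
147.39.26.125 AND mask = 147.39.24.0
Yes, same subnet (147.39.24.0)


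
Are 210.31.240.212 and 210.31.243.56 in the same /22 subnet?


Mask: 255.255.252.0
210.31.240.212 AND mask = 210.31.240.0
210.31.243.56 AND mask = 210.31.240.0
Yes, same subnet (210.31.240.0)


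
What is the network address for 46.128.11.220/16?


IP:   00101110.10000000.00001011.11011100
Mask: 11111111.11111111.00000000.00000000
AND operation:
Net:  00101110.10000000.00000000.00000000
Network: 46.128.0.0/16


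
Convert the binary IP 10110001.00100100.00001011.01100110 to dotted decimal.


10110001 = 177
00100100 = 36
00001011 = 11
01100110 = 102
IP: 177.36.11.102


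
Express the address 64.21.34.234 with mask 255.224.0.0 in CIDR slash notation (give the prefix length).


Binary: 11111111.11100000.00000000.00000000
Count leading 1s
Prefix: /11


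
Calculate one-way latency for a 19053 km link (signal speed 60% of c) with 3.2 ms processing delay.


Speed = 0.6 * 3e5 km/s = 180000 km/s
Propagation delay = 19053 / 180000 = 0.1058 s = 105.85 ms
Processing delay = 3.2 ms
Total one-way latency = 109.05 ms


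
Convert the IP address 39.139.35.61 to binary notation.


39 = 00100111
139 = 10001011
35 = 00100011
61 = 00111101
Binary: 00100111.10001011.00100011.00111101


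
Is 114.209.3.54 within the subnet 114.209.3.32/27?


Subnet network: 114.209.3.32
Test IP AND mask: 114.209.3.32
Yes, 114.209.3.54 is in 114.209.3.32/27


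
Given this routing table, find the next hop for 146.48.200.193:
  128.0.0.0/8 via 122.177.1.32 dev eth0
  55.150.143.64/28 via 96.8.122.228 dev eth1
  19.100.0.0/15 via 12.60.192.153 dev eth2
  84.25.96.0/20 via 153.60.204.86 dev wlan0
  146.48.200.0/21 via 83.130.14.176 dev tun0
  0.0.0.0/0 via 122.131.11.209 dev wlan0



Longest prefix match for 146.48.200.193:
  /8 128.0.0.0: no
  /28 55.150.143.64: no
  /15 19.100.0.0: no
  /20 84.25.96.0: no
  /21 146.48.200.0: MATCH
  /0 0.0.0.0: MATCH
Selected: next-hop 83.130.14.176 via tun0 (matched /21)


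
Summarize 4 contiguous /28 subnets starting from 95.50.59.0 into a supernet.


Original prefix: /28
Number of subnets: 4 = 2^2
New prefix = 28 - 2 = 26
Supernet: 95.50.59.0/26


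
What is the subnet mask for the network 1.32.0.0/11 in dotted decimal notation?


/11 means 11 network bits, 21 host bits
Binary: 11111111111000000000000000000000
Mask: 255.224.0.0


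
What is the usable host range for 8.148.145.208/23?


Network: 8.148.144.0
Broadcast: 8.148.145.255
First usable = network + 1
Last usable = broadcast - 1
Range: 8.148.144.1 to 8.148.145.254


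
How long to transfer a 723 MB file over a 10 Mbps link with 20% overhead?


Effective throughput = 10 * (1 - 20/100) = 8 Mbps
File size in Mb = 723 * 8 = 5784 Mb
Time = 5784 / 8
Time = 723 seconds


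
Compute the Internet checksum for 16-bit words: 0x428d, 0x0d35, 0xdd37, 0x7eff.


Sum all words (with carry folding):
+ 0x428d = 0x428d
+ 0x0d35 = 0x4fc2
+ 0xdd37 = 0x2cfa
+ 0x7eff = 0xabf9
One's complement: ~0xabf9
Checksum = 0x5406


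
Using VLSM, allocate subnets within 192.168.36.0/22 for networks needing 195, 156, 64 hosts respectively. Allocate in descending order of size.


195 hosts -> /24 (254 usable): 192.168.36.0/24
156 hosts -> /24 (254 usable): 192.168.37.0/24
64 hosts -> /25 (126 usable): 192.168.38.0/25
Allocation: 192.168.36.0/24 (195 hosts, 254 usable); 192.168.37.0/24 (156 hosts, 254 usable); 192.168.38.0/25 (64 hosts, 126 usable)


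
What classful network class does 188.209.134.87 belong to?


First octet: 188
Binary: 10111100
10xxxxxx -> Class B (128-191)
Class B, default mask 255.255.0.0 (/16)


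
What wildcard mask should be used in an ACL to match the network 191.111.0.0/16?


Subnet mask: 255.255.0.0
Wildcard = 255.255.255.255 - subnet mask
255 - 255 = 0
255 - 255 = 0
255 - 0 = 255
255 - 0 = 255
Wildcard: 0.0.255.255


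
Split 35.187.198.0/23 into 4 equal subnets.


New prefix = 23 + 2 = 25
Each subnet has 128 addresses
  35.187.198.0/25
  35.187.198.128/25
  35.187.199.0/25
  35.187.199.128/25
Subnets: 35.187.198.0/25, 35.187.198.128/25, 35.187.199.0/25, 35.187.199.128/25


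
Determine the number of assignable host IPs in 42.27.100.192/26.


Host bits = 32 - 26 = 6
Total addresses = 2^6 = 64
Usable = total - 2 (network and broadcast)
Usable hosts: 62


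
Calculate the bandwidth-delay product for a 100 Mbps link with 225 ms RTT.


BDP = bandwidth * RTT
= 100 Mbps * 225 ms
= 100 * 1e6 * 225 / 1000 bits
= 22500000 bits
= 2812500 bytes
= 2746.582 KB
BDP = 22500000 bits (2812500 bytes)


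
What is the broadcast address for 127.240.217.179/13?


Network: 127.240.0.0/13
Host bits = 19
Set all host bits to 1:
Broadcast: 127.247.255.255


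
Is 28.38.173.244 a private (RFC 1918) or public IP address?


RFC 1918 private ranges:
  10.0.0.0/8 (10.0.0.0 - 10.255.255.255)
  172.16.0.0/12 (172.16.0.0 - 172.31.255.255)
  192.168.0.0/16 (192.168.0.0 - 192.168.255.255)
Public (not in any RFC 1918 range)


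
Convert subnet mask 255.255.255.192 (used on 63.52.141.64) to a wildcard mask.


Subnet mask: 255.255.255.192
Wildcard = 255.255.255.255 - subnet mask
255 - 255 = 0
255 - 255 = 0
255 - 255 = 0
255 - 192 = 63
Wildcard: 0.0.0.63


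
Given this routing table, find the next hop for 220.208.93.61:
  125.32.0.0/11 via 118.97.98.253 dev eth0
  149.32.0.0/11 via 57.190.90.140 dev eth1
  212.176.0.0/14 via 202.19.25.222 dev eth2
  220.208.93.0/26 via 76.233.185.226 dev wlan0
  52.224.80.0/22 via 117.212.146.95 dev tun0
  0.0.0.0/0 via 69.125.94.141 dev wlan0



Longest prefix match for 220.208.93.61:
  /11 125.32.0.0: no
  /11 149.32.0.0: no
  /14 212.176.0.0: no
  /26 220.208.93.0: MATCH
  /22 52.224.80.0: no
  /0 0.0.0.0: MATCH
Selected: next-hop 76.233.185.226 via wlan0 (matched /26)


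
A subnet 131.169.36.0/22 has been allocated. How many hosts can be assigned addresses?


Host bits = 32 - 22 = 10
Total addresses = 2^10 = 1024
Usable = total - 2 (network and broadcast)
Usable hosts: 1022


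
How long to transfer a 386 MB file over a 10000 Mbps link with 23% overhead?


Effective throughput = 10000 * (1 - 23/100) = 7700 Mbps
File size in Mb = 386 * 8 = 3088 Mb
Time = 3088 / 7700
Time = 0.401 seconds


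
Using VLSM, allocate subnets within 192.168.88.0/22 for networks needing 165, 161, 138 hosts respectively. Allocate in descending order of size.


165 hosts -> /24 (254 usable): 192.168.88.0/24
161 hosts -> /24 (254 usable): 192.168.89.0/24
138 hosts -> /24 (254 usable): 192.168.90.0/24
Allocation: 192.168.88.0/24 (165 hosts, 254 usable); 192.168.89.0/24 (161 hosts, 254 usable); 192.168.90.0/24 (138 hosts, 254 usable)


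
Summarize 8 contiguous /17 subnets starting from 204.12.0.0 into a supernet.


Original prefix: /17
Number of subnets: 8 = 2^3
New prefix = 17 - 3 = 14
Supernet: 204.12.0.0/14


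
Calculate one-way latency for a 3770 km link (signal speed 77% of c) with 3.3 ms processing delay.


Speed = 0.77 * 3e5 km/s = 231000 km/s
Propagation delay = 3770 / 231000 = 0.0163 s = 16.3203 ms
Processing delay = 3.3 ms
Total one-way latency = 19.6203 ms


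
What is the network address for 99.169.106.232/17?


IP:   01100011.10101001.01101010.11101000
Mask: 11111111.11111111.10000000.00000000
AND operation:
Net:  01100011.10101001.00000000.00000000
Network: 99.169.0.0/17


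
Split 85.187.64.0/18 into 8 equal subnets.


New prefix = 18 + 3 = 21
Each subnet has 2048 addresses
  85.187.64.0/21
  85.187.72.0/21
  85.187.80.0/21
  85.187.88.0/21
  85.187.96.0/21
  85.187.104.0/21
  85.187.112.0/21
  85.187.120.0/21
Subnets: 85.187.64.0/21, 85.187.72.0/21, 85.187.80.0/21, 85.187.88.0/21, 85.187.96.0/21, 85.187.104.0/21, 85.187.112.0/21, 85.187.120.0/21


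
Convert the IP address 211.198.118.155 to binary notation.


211 = 11010011
198 = 11000110
118 = 01110110
155 = 10011011
Binary: 11010011.11000110.01110110.10011011


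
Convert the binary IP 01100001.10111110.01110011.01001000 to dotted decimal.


01100001 = 97
10111110 = 190
01110011 = 115
01001000 = 72
IP: 97.190.115.72


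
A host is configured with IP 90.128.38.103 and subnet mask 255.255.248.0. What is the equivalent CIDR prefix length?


Binary: 11111111.11111111.11111000.00000000
Count leading 1s
Prefix: /21


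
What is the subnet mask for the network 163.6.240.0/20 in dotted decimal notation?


/20 means 20 network bits, 12 host bits
Binary: 11111111111111111111000000000000
Mask: 255.255.240.0


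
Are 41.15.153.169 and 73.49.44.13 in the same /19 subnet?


Mask: 255.255.224.0
41.15.153.169 AND mask = 41.15.128.0
73.49.44.13 AND mask = 73.49.32.0
No, different subnets (41.15.128.0 vs 73.49.32.0)


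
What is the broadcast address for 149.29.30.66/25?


Network: 149.29.30.0/25
Host bits = 7
Set all host bits to 1:
Broadcast: 149.29.30.127


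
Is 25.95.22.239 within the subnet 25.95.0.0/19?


Subnet network: 25.95.0.0
Test IP AND mask: 25.95.0.0
Yes, 25.95.22.239 is in 25.95.0.0/19


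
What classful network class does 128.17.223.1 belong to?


First octet: 128
Binary: 10000000
10xxxxxx -> Class B (128-191)
Class B, default mask 255.255.0.0 (/16)


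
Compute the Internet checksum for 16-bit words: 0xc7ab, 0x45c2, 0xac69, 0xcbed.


Sum all words (with carry folding):
+ 0xc7ab = 0xc7ab
+ 0x45c2 = 0x0d6e
+ 0xac69 = 0xb9d7
+ 0xcbed = 0x85c5
One's complement: ~0x85c5
Checksum = 0x7a3a


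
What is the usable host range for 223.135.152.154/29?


Network: 223.135.152.152
Broadcast: 223.135.152.159
First usable = network + 1
Last usable = broadcast - 1
Range: 223.135.152.153 to 223.135.152.158


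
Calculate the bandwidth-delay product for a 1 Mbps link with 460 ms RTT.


BDP = bandwidth * RTT
= 1 Mbps * 460 ms
= 1 * 1e6 * 460 / 1000 bits
= 460000 bits
= 57500 bytes
= 56.1523 KB
BDP = 460000 bits (57500 bytes)


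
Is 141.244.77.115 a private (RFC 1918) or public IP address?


RFC 1918 private ranges:
  10.0.0.0/8 (10.0.0.0 - 10.255.255.255)
  172.16.0.0/12 (172.16.0.0 - 172.31.255.255)
  192.168.0.0/16 (192.168.0.0 - 192.168.255.255)
Public (not in any RFC 1918 range)


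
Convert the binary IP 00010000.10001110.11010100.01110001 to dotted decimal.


00010000 = 16
10001110 = 142
11010100 = 212
01110001 = 113
IP: 16.142.212.113


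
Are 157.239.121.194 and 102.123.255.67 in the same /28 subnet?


Mask: 255.255.255.240
157.239.121.194 AND mask = 157.239.121.192
102.123.255.67 AND mask = 102.123.255.64
No, different subnets (157.239.121.192 vs 102.123.255.64)


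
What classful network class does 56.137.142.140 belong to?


First octet: 56
Binary: 00111000
0xxxxxxx -> Class A (1-126)
Class A, default mask 255.0.0.0 (/8)


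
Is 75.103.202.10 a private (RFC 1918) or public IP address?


RFC 1918 private ranges:
  10.0.0.0/8 (10.0.0.0 - 10.255.255.255)
  172.16.0.0/12 (172.16.0.0 - 172.31.255.255)
  192.168.0.0/16 (192.168.0.0 - 192.168.255.255)
Public (not in any RFC 1918 range)


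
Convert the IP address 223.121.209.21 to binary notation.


223 = 11011111
121 = 01111001
209 = 11010001
21 = 00010101
Binary: 11011111.01111001.11010001.00010101


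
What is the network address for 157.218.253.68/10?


IP:   10011101.11011010.11111101.01000100
Mask: 11111111.11000000.00000000.00000000
AND operation:
Net:  10011101.11000000.00000000.00000000
Network: 157.192.0.0/10


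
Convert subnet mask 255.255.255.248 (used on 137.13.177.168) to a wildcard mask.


Subnet mask: 255.255.255.248
Wildcard = 255.255.255.255 - subnet mask
255 - 255 = 0
255 - 255 = 0
255 - 255 = 0
255 - 248 = 7
Wildcard: 0.0.0.7


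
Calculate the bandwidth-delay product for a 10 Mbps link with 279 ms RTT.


BDP = bandwidth * RTT
= 10 Mbps * 279 ms
= 10 * 1e6 * 279 / 1000 bits
= 2790000 bits
= 348750 bytes
= 340.5762 KB
BDP = 2790000 bits (348750 bytes)


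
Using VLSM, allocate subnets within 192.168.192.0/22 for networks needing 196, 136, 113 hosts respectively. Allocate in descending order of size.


196 hosts -> /24 (254 usable): 192.168.192.0/24
136 hosts -> /24 (254 usable): 192.168.193.0/24
113 hosts -> /25 (126 usable): 192.168.194.0/25
Allocation: 192.168.192.0/24 (196 hosts, 254 usable); 192.168.193.0/24 (136 hosts, 254 usable); 192.168.194.0/25 (113 hosts, 126 usable)


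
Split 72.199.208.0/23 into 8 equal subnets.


New prefix = 23 + 3 = 26
Each subnet has 64 addresses
  72.199.208.0/26
  72.199.208.64/26
  72.199.208.128/26
  72.199.208.192/26
  72.199.209.0/26
  72.199.209.64/26
  72.199.209.128/26
  72.199.209.192/26
Subnets: 72.199.208.0/26, 72.199.208.64/26, 72.199.208.128/26, 72.199.208.192/26, 72.199.209.0/26, 72.199.209.64/26, 72.199.209.128/26, 72.199.209.192/26


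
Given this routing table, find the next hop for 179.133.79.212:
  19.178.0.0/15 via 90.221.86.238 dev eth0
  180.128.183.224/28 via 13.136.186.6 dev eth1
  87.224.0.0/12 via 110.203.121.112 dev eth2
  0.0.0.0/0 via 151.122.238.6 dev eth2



Longest prefix match for 179.133.79.212:
  /15 19.178.0.0: no
  /28 180.128.183.224: no
  /12 87.224.0.0: no
  /0 0.0.0.0: MATCH
Selected: next-hop 151.122.238.6 via eth2 (matched /0)


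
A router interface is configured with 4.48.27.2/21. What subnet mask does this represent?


/21 means 21 network bits, 11 host bits
Binary: 11111111111111111111100000000000
Mask: 255.255.248.0


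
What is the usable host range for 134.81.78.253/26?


Network: 134.81.78.192
Broadcast: 134.81.78.255
First usable = network + 1
Last usable = broadcast - 1
Range: 134.81.78.193 to 134.81.78.254


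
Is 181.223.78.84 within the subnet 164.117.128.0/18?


Subnet network: 164.117.128.0
Test IP AND mask: 181.223.64.0
No, 181.223.78.84 is not in 164.117.128.0/18


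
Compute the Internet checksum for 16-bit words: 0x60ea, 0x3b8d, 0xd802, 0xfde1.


Sum all words (with carry folding):
+ 0x60ea = 0x60ea
+ 0x3b8d = 0x9c77
+ 0xd802 = 0x747a
+ 0xfde1 = 0x725c
One's complement: ~0x725c
Checksum = 0x8da3


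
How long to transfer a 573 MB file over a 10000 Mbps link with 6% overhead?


Effective throughput = 10000 * (1 - 6/100) = 9400 Mbps
File size in Mb = 573 * 8 = 4584 Mb
Time = 4584 / 9400
Time = 0.4877 seconds


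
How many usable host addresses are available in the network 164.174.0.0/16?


Host bits = 32 - 16 = 16
Total addresses = 2^16 = 65536
Usable = total - 2 (network and broadcast)
Usable hosts: 65534


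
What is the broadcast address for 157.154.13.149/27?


Network: 157.154.13.128/27
Host bits = 5
Set all host bits to 1:
Broadcast: 157.154.13.159


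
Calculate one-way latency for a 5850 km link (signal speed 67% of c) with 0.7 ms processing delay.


Speed = 0.67 * 3e5 km/s = 201000 km/s
Propagation delay = 5850 / 201000 = 0.0291 s = 29.1045 ms
Processing delay = 0.7 ms
Total one-way latency = 29.8045 ms


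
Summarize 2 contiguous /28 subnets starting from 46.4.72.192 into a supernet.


Original prefix: /28
Number of subnets: 2 = 2^1
New prefix = 28 - 1 = 27
Supernet: 46.4.72.192/27


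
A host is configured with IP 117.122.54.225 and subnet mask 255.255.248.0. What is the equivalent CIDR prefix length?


Binary: 11111111.11111111.11111000.00000000
Count leading 1s
Prefix: /21


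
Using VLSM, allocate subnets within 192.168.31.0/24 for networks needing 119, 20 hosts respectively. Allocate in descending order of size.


119 hosts -> /25 (126 usable): 192.168.31.0/25
20 hosts -> /27 (30 usable): 192.168.31.128/27
Allocation: 192.168.31.0/25 (119 hosts, 126 usable); 192.168.31.128/27 (20 hosts, 30 usable)


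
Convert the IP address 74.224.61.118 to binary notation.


74 = 01001010
224 = 11100000
61 = 00111101
118 = 01110110
Binary: 01001010.11100000.00111101.01110110


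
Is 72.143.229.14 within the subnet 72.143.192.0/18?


Subnet network: 72.143.192.0
Test IP AND mask: 72.143.192.0
Yes, 72.143.229.14 is in 72.143.192.0/18


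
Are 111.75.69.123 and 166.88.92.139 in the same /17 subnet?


Mask: 255.255.128.0
111.75.69.123 AND mask = 111.75.0.0
166.88.92.139 AND mask = 166.88.0.0
No, different subnets (111.75.0.0 vs 166.88.0.0)


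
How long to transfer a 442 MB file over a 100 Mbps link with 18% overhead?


Effective throughput = 100 * (1 - 18/100) = 82 Mbps
File size in Mb = 442 * 8 = 3536 Mb
Time = 3536 / 82
Time = 43.122 seconds


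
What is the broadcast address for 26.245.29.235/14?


Network: 26.244.0.0/14
Host bits = 18
Set all host bits to 1:
Broadcast: 26.247.255.255


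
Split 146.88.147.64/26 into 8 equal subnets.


New prefix = 26 + 3 = 29
Each subnet has 8 addresses
  146.88.147.64/29
  146.88.147.72/29
  146.88.147.80/29
  146.88.147.88/29
  146.88.147.96/29
  146.88.147.104/29
  146.88.147.112/29
  146.88.147.120/29
Subnets: 146.88.147.64/29, 146.88.147.72/29, 146.88.147.80/29, 146.88.147.88/29, 146.88.147.96/29, 146.88.147.104/29, 146.88.147.112/29, 146.88.147.120/29


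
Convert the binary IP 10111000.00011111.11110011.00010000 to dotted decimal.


10111000 = 184
00011111 = 31
11110011 = 243
00010000 = 16
IP: 184.31.243.16


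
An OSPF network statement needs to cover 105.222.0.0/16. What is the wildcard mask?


Subnet mask: 255.255.0.0
Wildcard = 255.255.255.255 - subnet mask
255 - 255 = 0
255 - 255 = 0
255 - 0 = 255
255 - 0 = 255
Wildcard: 0.0.255.255


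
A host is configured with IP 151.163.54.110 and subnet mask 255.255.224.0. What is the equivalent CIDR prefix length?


Binary: 11111111.11111111.11100000.00000000
Count leading 1s
Prefix: /19


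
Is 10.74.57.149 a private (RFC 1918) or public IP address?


RFC 1918 private ranges:
  10.0.0.0/8 (10.0.0.0 - 10.255.255.255)
  172.16.0.0/12 (172.16.0.0 - 172.31.255.255)
  192.168.0.0/16 (192.168.0.0 - 192.168.255.255)
Private (in 10.0.0.0/8)


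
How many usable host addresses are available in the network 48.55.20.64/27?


Host bits = 32 - 27 = 5
Total addresses = 2^5 = 32
Usable = total - 2 (network and broadcast)
Usable hosts: 30


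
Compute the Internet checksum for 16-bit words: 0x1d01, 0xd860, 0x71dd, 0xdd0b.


Sum all words (with carry folding):
+ 0x1d01 = 0x1d01
+ 0xd860 = 0xf561
+ 0x71dd = 0x673f
+ 0xdd0b = 0x444b
One's complement: ~0x444b
Checksum = 0xbbb4


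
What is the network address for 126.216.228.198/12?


IP:   01111110.11011000.11100100.11000110
Mask: 11111111.11110000.00000000.00000000
AND operation:
Net:  01111110.11010000.00000000.00000000
Network: 126.208.0.0/12


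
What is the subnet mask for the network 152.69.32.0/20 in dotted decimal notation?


/20 means 20 network bits, 12 host bits
Binary: 11111111111111111111000000000000
Mask: 255.255.240.0


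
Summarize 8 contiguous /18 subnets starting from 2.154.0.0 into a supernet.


Original prefix: /18
Number of subnets: 8 = 2^3
New prefix = 18 - 3 = 15
Supernet: 2.154.0.0/15


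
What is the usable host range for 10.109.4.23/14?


Network: 10.108.0.0
Broadcast: 10.111.255.255
First usable = network + 1
Last usable = broadcast - 1
Range: 10.108.0.1 to 10.111.255.254


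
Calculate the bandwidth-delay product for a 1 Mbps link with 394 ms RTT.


BDP = bandwidth * RTT
= 1 Mbps * 394 ms
= 1 * 1e6 * 394 / 1000 bits
= 394000 bits
= 49250 bytes
= 48.0957 KB
BDP = 394000 bits (49250 bytes)


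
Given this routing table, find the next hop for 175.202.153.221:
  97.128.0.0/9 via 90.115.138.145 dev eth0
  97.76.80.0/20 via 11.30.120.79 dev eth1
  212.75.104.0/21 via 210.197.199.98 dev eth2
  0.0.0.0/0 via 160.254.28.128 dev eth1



Longest prefix match for 175.202.153.221:
  /9 97.128.0.0: no
  /20 97.76.80.0: no
  /21 212.75.104.0: no
  /0 0.0.0.0: MATCH
Selected: next-hop 160.254.28.128 via eth1 (matched /0)


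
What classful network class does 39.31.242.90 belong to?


First octet: 39
Binary: 00100111
0xxxxxxx -> Class A (1-126)
Class A, default mask 255.0.0.0 (/8)


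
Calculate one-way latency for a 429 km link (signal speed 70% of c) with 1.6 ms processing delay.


Speed = 0.7 * 3e5 km/s = 210000 km/s
Propagation delay = 429 / 210000 = 0.002 s = 2.0429 ms
Processing delay = 1.6 ms
Total one-way latency = 3.6429 ms


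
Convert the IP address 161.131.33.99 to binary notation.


161 = 10100001
131 = 10000011
33 = 00100001
99 = 01100011
Binary: 10100001.10000011.00100001.01100011


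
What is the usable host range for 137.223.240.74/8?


Network: 137.0.0.0
Broadcast: 137.255.255.255
First usable = network + 1
Last usable = broadcast - 1
Range: 137.0.0.1 to 137.255.255.254


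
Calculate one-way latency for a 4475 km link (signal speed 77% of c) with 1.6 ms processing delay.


Speed = 0.77 * 3e5 km/s = 231000 km/s
Propagation delay = 4475 / 231000 = 0.0194 s = 19.3723 ms
Processing delay = 1.6 ms
Total one-way latency = 20.9723 ms


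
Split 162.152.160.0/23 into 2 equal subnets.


New prefix = 23 + 1 = 24
Each subnet has 256 addresses
  162.152.160.0/24
  162.152.161.0/24
Subnets: 162.152.160.0/24, 162.152.161.0/24


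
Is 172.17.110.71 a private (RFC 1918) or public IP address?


RFC 1918 private ranges:
  10.0.0.0/8 (10.0.0.0 - 10.255.255.255)
  172.16.0.0/12 (172.16.0.0 - 172.31.255.255)
  192.168.0.0/16 (192.168.0.0 - 192.168.255.255)
Private (in 172.16.0.0/12)


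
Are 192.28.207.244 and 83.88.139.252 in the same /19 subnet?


Mask: 255.255.224.0
192.28.207.244 AND mask = 192.28.192.0
83.88.139.252 AND mask = 83.88.128.0
No, different subnets (192.28.192.0 vs 83.88.128.0)
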